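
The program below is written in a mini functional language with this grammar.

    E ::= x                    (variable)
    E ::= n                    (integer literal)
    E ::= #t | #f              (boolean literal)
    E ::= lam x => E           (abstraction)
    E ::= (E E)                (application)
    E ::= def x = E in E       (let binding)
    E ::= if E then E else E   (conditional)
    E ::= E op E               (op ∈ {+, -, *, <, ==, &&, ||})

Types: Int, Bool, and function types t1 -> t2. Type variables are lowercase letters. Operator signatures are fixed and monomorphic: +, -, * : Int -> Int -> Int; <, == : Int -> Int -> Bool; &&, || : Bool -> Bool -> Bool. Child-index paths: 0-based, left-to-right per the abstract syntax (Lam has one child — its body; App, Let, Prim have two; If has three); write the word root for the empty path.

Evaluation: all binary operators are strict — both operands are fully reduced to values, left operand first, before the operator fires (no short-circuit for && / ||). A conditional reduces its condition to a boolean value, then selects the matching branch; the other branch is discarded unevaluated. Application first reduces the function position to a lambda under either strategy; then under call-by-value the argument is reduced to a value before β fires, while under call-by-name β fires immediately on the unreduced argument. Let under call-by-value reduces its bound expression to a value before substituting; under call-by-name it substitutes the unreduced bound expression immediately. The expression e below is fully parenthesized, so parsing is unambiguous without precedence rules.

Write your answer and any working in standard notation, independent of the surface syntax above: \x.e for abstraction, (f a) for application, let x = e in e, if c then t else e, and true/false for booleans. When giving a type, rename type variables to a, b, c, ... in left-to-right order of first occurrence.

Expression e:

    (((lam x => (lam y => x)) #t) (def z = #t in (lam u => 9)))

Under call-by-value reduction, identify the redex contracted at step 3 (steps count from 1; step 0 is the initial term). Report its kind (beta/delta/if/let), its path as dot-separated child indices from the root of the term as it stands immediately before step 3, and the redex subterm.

Answer: beta at root : ((\y.true) (\u.9))

Working:
step 0: (((\x.(\y.x)) true) (let z = true in (\u.9)))
step 1: [beta@0] ((\y.true) (let z = true in (\u.9)))
step 2: [let@1] ((\y.true) (\u.9))
step 3: [beta@root] true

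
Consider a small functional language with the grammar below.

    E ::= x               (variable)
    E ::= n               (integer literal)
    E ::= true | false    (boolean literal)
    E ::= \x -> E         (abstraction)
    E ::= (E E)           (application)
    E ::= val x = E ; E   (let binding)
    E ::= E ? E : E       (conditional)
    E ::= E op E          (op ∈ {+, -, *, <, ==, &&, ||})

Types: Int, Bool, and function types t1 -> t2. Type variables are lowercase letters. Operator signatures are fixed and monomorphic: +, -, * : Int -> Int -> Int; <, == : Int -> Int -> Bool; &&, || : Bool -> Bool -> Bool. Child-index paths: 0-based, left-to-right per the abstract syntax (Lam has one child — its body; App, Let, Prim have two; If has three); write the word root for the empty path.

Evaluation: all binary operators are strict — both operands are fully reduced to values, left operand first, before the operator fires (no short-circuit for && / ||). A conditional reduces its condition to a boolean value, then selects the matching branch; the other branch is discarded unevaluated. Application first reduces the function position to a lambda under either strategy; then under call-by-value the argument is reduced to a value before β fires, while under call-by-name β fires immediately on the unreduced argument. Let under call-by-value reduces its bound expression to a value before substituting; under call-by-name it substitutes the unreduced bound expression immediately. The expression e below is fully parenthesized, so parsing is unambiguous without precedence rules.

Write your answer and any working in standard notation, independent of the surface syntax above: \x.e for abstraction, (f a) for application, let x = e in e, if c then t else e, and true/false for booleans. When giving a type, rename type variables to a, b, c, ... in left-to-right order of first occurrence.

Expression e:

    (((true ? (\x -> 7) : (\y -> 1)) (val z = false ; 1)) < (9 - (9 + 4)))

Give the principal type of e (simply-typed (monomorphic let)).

Answer: Bool

Derivation:
  unify Bool ~ Bool
\x._ : a -> Int
\y._ : b -> Int
  unify a -> Int ~ b -> Int
  unify a ~ b
  unify Int ~ Int
let z : Bool
  unify b -> Int ~ Int -> c
  unify b ~ Int
  unify Int ~ c
_ _ : Int
  unify Int ~ Int
  unify Int ~ Int
  unify Int ~ Int
  unify Int ~ Int
  unify Int ~ Int
  unify Int ~ Int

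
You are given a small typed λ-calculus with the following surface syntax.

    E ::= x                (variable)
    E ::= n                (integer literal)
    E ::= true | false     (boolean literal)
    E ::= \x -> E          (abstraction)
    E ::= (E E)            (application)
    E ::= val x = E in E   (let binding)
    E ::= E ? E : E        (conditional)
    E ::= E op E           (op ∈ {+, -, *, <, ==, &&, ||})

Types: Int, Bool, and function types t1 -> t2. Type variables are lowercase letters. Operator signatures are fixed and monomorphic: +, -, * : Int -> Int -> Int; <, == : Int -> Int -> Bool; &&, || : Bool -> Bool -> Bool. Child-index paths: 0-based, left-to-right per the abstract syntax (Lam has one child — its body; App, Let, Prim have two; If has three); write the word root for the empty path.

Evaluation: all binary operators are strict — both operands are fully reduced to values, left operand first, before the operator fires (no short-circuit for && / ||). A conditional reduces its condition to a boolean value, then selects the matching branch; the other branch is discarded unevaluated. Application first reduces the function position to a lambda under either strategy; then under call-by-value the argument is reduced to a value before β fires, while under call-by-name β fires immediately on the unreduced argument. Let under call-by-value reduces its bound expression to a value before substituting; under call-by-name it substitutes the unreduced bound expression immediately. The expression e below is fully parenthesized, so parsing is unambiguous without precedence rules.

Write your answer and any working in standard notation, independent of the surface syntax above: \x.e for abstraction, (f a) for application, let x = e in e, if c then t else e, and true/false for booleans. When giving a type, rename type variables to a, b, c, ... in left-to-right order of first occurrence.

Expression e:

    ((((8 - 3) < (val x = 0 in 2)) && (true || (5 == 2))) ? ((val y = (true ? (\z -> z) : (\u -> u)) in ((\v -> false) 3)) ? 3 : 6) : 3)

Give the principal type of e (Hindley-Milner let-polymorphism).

Derivation:
  unify Int ~ Int
  unify Int ~ Int
  unify Int ~ Int
let x : Int
  unify Int ~ Int
  unify Bool ~ Bool
  unify Bool ~ Bool
  unify Int ~ Int
  unify Int ~ Int
  unify Bool ~ Bool
  unify Bool ~ Bool
  unify Bool ~ Bool
  unify Bool ~ Bool
z : a
\z._ : a -> a
u : b
\u._ : b -> b
  unify a -> a ~ b -> b
  unify a ~ b
  unify b ~ b
let y : forall. b -> b
\v._ : c -> Bool
  unify c -> Bool ~ Int -> d
  unify c ~ Int
  unify Bool ~ d
_ _ : Bool
  unify Bool ~ Bool
  unify Int ~ Int
  unify Int ~ Int

Answer: Int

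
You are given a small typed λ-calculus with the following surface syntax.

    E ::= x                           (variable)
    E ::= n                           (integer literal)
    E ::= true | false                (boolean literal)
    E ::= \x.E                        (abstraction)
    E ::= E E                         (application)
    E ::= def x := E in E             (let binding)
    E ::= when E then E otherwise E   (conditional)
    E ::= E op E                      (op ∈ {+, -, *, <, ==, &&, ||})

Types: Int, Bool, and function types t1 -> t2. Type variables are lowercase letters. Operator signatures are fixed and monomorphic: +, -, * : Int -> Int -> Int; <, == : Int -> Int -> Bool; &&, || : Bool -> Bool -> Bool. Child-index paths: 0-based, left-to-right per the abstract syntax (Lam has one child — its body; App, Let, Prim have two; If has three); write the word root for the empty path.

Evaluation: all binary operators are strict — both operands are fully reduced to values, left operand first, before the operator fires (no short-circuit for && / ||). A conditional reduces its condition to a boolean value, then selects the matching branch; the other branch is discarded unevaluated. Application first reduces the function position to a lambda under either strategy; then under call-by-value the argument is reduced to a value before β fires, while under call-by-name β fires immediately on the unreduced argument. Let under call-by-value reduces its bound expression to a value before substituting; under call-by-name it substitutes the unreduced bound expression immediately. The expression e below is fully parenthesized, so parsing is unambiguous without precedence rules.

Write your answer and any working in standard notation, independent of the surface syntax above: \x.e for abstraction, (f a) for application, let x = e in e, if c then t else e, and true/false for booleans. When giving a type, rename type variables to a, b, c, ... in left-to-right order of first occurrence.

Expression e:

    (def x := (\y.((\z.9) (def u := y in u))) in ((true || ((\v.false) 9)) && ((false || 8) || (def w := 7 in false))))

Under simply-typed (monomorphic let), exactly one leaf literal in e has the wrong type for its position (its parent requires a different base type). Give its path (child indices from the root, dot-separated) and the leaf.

Answer: 1.1.0.1 : 8

Derivation:
\z._ : b -> Int
y : a
let u : a
u : a
  unify b -> Int ~ a -> c
  unify b ~ a
  unify Int ~ c
_ _ : Int
\y._ : a -> Int
let x : a -> Int
  unify Bool ~ Bool
\v._ : d -> Bool
  unify d -> Bool ~ Int -> e
  unify d ~ Int
  unify Bool ~ e
_ _ : Bool
  unify Bool ~ Bool
  unify Bool ~ Bool
  unify Bool ~ Bool
  unify Int ~ Bool
  FAIL: mismatch Int ~ Bool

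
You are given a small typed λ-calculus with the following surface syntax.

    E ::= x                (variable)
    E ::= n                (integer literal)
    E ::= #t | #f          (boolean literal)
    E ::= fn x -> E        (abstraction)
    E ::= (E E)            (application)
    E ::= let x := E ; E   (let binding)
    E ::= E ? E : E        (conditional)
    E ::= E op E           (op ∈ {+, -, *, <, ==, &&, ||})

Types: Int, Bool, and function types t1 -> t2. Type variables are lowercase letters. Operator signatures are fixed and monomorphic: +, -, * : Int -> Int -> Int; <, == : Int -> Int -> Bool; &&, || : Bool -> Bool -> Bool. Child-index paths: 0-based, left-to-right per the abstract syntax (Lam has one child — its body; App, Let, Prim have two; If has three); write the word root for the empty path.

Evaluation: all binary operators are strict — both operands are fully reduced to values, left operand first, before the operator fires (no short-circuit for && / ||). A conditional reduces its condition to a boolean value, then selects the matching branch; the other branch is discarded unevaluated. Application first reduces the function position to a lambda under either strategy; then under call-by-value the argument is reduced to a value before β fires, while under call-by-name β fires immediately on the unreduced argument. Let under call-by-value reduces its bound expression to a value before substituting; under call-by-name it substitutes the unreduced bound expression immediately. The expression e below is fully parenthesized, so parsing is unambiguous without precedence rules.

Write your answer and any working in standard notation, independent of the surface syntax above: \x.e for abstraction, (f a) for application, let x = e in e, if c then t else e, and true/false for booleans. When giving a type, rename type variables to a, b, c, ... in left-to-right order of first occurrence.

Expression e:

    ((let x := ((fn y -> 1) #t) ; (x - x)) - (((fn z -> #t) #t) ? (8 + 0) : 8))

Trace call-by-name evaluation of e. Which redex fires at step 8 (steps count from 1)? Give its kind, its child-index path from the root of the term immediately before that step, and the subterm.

Answer: delta at root : (0 - 8)

Derivation:
step 0: ((let x = ((\y.1) true) in (x - x)) - (if ((\z.true) true) then (8 + 0) else 8))
step 1: [let@0] ((((\y.1) true) - ((\y.1) true)) - (if ((\z.true) true) then (8 + 0) else 8))
step 2: [beta@0.0] ((1 - ((\y.1) true)) - (if ((\z.true) true) then (8 + 0) else 8))
step 3: [beta@0.1] ((1 - 1) - (if ((\z.true) true) then (8 + 0) else 8))
step 4: [delta@0] (0 - (if ((\z.true) true) then (8 + 0) else 8))
step 5: [beta@1.0] (0 - (if true then (8 + 0) else 8))
step 6: [if@1] (0 - (8 + 0))
step 7: [delta@1] (0 - 8)
step 8: [delta@root] -8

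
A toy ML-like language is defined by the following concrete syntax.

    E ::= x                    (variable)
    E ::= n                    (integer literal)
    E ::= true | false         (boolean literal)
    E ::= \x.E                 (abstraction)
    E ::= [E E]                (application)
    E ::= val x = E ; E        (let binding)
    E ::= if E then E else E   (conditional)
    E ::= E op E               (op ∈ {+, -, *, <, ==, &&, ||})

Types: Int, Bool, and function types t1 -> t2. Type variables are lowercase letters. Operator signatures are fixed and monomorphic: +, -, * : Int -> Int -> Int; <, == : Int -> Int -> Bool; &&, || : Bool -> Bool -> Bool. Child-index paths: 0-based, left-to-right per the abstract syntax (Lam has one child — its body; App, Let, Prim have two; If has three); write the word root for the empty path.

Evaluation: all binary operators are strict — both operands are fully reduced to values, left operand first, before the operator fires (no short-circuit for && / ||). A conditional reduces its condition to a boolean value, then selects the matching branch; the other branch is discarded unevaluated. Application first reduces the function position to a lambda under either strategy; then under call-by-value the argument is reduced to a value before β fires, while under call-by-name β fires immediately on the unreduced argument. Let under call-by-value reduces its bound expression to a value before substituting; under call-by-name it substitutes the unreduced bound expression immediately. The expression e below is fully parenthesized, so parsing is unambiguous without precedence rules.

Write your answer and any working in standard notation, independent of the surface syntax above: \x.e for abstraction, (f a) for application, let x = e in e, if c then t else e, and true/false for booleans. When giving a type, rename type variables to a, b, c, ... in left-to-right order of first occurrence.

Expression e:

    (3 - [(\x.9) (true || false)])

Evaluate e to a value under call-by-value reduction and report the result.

Derivation:
step 0: (3 - ((\x.9) (true || false)))
step 1: [delta@1.1] (3 - ((\x.9) true))
step 2: [beta@1] (3 - 9)
step 3: [delta@root] -6

Answer: -6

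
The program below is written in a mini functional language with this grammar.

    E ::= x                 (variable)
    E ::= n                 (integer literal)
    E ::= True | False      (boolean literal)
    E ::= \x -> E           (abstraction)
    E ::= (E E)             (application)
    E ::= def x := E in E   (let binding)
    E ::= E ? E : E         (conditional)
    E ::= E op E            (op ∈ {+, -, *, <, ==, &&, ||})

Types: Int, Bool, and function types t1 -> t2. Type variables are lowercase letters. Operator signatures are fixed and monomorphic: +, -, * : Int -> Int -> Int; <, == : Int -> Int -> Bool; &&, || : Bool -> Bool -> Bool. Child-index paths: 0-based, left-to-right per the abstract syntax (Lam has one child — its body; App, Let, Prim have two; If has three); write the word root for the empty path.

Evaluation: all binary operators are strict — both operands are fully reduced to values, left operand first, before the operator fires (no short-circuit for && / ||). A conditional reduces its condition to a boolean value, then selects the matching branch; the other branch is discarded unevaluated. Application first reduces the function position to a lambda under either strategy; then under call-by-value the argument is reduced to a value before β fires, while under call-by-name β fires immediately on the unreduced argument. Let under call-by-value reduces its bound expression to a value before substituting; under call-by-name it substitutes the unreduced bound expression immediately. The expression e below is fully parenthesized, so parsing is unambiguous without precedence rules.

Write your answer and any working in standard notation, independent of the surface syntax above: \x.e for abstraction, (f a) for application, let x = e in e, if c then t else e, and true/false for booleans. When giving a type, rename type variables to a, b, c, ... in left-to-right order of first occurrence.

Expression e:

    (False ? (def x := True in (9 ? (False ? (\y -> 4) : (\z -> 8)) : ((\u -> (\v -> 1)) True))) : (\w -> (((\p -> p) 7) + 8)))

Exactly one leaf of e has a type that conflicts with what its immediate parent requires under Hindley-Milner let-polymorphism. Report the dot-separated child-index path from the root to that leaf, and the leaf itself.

Answer: 1.1.0 : 9

Derivation:
  unify Bool ~ Bool
let x : Bool
  unify Int ~ Bool
  FAIL: mismatch Int ~ Bool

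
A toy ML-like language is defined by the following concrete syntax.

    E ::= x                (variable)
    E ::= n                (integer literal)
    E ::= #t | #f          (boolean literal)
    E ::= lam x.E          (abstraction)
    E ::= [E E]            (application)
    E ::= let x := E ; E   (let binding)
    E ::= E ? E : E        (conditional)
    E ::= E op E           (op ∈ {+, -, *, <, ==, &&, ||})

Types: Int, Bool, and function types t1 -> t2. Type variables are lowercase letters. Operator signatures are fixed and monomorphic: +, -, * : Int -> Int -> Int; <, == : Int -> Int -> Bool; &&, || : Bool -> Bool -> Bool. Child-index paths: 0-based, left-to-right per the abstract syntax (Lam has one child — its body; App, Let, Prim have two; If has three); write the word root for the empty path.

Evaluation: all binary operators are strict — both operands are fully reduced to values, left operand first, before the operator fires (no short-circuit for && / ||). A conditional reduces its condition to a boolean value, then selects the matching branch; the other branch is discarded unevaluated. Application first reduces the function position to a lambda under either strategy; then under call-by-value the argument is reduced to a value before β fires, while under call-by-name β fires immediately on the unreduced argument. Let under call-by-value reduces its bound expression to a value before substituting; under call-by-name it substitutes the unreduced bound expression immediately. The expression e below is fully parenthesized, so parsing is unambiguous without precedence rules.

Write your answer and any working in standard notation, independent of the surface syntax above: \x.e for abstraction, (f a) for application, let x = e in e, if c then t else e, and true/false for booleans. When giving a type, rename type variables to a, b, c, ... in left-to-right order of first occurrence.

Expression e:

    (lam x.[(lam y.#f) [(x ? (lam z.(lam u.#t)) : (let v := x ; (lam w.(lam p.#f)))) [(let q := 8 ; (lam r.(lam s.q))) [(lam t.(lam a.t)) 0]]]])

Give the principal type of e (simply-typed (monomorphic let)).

Derivation:
\y._ : b -> Bool
x : a
  unify a ~ Bool
\u._ : d -> Bool
\z._ : c -> d -> Bool
x : Bool
let v : Bool
\p._ : f -> Bool
\w._ : e -> f -> Bool
  unify c -> d -> Bool ~ e -> f -> Bool
  unify c ~ e
  unify d -> Bool ~ f -> Bool
  unify d ~ f
  unify Bool ~ Bool
let q : Int
q : Int
\s._ : h -> Int
\r._ : g -> h -> Int
t : i
\a._ : j -> i
\t._ : i -> j -> i
  unify i -> j -> i ~ Int -> k
  unify i ~ Int
  unify j -> Int ~ k
_ _ : j -> Int
  unify g -> h -> Int ~ (j -> Int) -> l
  unify g ~ j -> Int
  unify h -> Int ~ l
_ _ : h -> Int
  unify e -> f -> Bool ~ (h -> Int) -> m
  unify e ~ h -> Int
  unify f -> Bool ~ m
_ _ : f -> Bool
  unify b -> Bool ~ (f -> Bool) -> n
  unify b ~ f -> Bool
  unify Bool ~ n
_ _ : Bool
\x._ : Bool -> Bool

Answer: Bool -> Bool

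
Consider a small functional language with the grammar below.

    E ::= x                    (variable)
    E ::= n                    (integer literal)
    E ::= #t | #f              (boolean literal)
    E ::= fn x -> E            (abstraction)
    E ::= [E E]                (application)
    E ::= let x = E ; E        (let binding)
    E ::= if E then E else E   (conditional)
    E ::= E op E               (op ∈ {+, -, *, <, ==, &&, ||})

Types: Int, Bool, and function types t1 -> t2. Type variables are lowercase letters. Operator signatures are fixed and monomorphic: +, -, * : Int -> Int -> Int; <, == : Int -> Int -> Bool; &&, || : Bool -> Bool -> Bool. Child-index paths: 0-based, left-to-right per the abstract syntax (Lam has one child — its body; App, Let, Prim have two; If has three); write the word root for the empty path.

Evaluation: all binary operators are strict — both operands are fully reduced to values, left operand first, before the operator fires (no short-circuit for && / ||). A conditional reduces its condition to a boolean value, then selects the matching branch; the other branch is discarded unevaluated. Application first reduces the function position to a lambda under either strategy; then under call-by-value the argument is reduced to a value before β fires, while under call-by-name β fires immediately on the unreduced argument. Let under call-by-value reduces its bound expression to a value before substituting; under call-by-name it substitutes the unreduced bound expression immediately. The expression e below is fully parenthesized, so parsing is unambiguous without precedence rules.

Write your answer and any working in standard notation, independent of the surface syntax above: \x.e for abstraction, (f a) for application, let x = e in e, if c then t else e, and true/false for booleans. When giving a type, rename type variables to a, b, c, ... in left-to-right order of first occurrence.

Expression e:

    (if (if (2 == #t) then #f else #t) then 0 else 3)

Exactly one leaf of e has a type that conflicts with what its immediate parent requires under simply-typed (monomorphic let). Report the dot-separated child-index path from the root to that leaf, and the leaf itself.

Working:
  unify Int ~ Int
  unify Bool ~ Int
  FAIL: mismatch Bool ~ Int

Answer: 0.0.1 : true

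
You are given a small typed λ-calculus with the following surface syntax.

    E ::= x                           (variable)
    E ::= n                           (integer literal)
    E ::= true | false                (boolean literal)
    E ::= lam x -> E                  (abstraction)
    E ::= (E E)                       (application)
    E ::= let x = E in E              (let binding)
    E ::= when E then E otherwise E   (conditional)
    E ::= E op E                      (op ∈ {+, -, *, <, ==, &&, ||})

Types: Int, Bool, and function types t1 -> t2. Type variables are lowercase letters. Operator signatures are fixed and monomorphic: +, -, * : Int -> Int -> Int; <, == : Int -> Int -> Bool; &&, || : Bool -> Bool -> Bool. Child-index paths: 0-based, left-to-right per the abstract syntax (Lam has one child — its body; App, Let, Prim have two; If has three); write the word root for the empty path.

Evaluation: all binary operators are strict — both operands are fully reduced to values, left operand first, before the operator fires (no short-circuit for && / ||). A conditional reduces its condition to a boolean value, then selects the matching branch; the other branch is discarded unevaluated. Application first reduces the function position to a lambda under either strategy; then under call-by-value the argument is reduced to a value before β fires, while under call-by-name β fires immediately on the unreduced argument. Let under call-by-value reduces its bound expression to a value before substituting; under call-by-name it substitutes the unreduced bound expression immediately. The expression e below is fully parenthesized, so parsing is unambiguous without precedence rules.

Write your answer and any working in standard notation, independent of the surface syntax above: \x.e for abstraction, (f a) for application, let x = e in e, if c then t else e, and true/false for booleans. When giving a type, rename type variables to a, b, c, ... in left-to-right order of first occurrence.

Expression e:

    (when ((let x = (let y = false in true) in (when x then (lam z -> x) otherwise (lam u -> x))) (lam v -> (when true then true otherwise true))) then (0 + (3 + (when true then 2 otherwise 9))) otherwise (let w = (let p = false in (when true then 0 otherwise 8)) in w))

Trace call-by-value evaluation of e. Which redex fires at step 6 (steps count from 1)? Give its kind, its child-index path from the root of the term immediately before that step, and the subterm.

Answer: if at 1.1 : (if true then 2 else 9)

Working:
step 0: (if ((let x = (let y = false in true) in (if x then (\z.x) else (\u.x))) (\v.(if true then true else true))) then (0 + (3 + (if true then 2 else 9))) else (let w = (let p = false in (if true then 0 else 8)) in w))
step 1: [let@0.0.0] (if ((let x = true in (if x then (\z.x) else (\u.x))) (\v.(if true then true else true))) then (0 + (3 + (if true then 2 else 9))) else (let w = (let p = false in (if true then 0 else 8)) in w))
step 2: [let@0.0] (if ((if true then (\z.true) else (\u.true)) (\v.(if true then true else true))) then (0 + (3 + (if true then 2 else 9))) else (let w = (let p = false in (if true then 0 else 8)) in w))
step 3: [if@0.0] (if ((\z.true) (\v.(if true then true else true))) then (0 + (3 + (if true then 2 else 9))) else (let w = (let p = false in (if true then 0 else 8)) in w))
step 4: [beta@0] (if true then (0 + (3 + (if true then 2 else 9))) else (let w = (let p = false in (if true then 0 else 8)) in w))
step 5: [if@root] (0 + (3 + (if true then 2 else 9)))
step 6: [if@1.1] (0 + (3 + 2))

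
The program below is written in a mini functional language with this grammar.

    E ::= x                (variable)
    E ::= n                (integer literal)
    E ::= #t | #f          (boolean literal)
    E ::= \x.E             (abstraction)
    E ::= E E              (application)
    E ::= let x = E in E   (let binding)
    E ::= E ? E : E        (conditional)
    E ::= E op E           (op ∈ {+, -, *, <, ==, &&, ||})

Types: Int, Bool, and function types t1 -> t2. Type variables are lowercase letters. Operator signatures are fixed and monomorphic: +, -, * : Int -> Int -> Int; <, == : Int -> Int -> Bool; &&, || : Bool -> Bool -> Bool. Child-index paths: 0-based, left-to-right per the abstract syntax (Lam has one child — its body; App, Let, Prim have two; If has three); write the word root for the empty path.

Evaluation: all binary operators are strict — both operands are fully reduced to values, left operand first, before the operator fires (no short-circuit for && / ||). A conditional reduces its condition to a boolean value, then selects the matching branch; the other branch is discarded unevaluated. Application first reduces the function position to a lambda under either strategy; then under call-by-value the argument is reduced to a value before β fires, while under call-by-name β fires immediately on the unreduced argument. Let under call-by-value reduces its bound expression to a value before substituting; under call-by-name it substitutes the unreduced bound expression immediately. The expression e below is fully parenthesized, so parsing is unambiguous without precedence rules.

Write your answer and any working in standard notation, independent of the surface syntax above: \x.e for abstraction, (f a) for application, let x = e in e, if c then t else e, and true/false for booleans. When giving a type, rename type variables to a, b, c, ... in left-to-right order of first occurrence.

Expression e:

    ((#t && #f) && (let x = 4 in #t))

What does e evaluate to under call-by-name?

Answer: false

Working:
step 0: ((true && false) && (let x = 4 in true))
step 1: [delta@0] (false && (let x = 4 in true))
step 2: [let@1] (false && true)
step 3: [delta@root] false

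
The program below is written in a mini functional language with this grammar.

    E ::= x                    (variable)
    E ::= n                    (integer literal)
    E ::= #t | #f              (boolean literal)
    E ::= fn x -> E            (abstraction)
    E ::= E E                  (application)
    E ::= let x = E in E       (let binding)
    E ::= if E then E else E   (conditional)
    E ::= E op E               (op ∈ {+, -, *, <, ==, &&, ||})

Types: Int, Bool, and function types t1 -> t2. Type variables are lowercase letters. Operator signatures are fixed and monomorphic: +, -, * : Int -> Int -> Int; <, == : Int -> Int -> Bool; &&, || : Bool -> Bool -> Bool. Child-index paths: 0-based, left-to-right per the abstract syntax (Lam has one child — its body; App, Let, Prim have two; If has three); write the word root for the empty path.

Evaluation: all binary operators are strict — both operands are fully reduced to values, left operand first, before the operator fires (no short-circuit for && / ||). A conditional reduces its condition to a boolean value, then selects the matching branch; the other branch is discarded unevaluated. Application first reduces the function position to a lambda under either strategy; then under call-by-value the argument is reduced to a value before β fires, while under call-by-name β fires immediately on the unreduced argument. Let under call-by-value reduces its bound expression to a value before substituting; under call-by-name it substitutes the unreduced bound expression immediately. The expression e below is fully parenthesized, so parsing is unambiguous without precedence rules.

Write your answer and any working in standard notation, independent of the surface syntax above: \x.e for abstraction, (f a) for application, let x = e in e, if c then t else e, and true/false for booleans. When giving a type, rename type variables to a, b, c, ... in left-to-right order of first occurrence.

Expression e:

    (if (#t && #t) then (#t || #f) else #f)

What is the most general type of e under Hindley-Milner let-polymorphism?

Derivation:
  unify Bool ~ Bool
  unify Bool ~ Bool
  unify Bool ~ Bool
  unify Bool ~ Bool
  unify Bool ~ Bool
  unify Bool ~ Bool

Answer: Bool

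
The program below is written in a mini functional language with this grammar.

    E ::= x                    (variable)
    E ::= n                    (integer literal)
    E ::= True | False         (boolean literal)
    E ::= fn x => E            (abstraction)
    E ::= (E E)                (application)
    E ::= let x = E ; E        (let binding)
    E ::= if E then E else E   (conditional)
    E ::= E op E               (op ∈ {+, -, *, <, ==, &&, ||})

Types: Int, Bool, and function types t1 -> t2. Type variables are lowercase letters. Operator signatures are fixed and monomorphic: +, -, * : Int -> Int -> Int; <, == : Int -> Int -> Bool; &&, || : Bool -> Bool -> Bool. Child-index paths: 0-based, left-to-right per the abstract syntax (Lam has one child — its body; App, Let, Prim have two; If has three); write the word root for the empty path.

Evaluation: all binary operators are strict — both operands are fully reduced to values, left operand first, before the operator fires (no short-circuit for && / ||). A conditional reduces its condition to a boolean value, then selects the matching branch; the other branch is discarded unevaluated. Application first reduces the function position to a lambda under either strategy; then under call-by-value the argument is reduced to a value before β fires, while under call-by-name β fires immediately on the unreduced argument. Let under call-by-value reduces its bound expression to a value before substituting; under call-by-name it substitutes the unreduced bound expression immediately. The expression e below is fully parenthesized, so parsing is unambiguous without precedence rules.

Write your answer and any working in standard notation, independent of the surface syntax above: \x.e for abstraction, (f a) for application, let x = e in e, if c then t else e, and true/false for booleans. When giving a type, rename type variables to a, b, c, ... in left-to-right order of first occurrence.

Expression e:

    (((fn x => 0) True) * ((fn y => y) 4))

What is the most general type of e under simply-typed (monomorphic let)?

Answer: Int

Derivation:
\x._ : a -> Int
  unify a -> Int ~ Bool -> b
  unify a ~ Bool
  unify Int ~ b
_ _ : Int
  unify Int ~ Int
y : c
\y._ : c -> c
  unify c -> c ~ Int -> d
  unify c ~ Int
  unify Int ~ d
_ _ : Int
  unify Int ~ Int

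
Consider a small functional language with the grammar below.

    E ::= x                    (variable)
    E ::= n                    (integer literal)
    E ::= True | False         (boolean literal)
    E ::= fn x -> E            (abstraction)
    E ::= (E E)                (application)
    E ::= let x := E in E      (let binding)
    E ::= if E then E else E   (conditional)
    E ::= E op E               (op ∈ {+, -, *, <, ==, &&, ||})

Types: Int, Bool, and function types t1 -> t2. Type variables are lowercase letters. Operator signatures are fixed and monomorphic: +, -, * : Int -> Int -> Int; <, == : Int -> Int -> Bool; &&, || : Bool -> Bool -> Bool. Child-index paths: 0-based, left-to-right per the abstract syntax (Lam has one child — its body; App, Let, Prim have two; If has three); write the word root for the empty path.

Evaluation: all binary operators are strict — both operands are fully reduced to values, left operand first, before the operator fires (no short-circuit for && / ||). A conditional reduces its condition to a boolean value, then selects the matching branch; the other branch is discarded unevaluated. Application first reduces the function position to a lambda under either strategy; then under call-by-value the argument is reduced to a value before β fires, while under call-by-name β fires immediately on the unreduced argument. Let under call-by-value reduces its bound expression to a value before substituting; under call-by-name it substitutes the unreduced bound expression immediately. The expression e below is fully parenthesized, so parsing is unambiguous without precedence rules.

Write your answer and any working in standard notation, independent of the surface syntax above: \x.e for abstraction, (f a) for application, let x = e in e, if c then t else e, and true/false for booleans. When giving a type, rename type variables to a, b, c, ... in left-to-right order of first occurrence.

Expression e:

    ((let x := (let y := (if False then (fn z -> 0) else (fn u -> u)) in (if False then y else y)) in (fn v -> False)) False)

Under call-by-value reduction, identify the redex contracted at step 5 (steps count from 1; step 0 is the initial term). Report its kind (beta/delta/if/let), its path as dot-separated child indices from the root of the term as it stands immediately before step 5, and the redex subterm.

Derivation:
step 0: ((let x = (let y = (if false then (\z.0) else (\u.u)) in (if false then y else y)) in (\v.false)) false)
step 1: [if@0.0.0] ((let x = (let y = (\u.u) in (if false then y else y)) in (\v.false)) false)
step 2: [let@0.0] ((let x = (if false then (\u.u) else (\u.u)) in (\v.false)) false)
step 3: [if@0.0] ((let x = (\u.u) in (\v.false)) false)
step 4: [let@0] ((\v.false) false)
step 5: [beta@root] false

Answer: beta at root : ((\v.false) false)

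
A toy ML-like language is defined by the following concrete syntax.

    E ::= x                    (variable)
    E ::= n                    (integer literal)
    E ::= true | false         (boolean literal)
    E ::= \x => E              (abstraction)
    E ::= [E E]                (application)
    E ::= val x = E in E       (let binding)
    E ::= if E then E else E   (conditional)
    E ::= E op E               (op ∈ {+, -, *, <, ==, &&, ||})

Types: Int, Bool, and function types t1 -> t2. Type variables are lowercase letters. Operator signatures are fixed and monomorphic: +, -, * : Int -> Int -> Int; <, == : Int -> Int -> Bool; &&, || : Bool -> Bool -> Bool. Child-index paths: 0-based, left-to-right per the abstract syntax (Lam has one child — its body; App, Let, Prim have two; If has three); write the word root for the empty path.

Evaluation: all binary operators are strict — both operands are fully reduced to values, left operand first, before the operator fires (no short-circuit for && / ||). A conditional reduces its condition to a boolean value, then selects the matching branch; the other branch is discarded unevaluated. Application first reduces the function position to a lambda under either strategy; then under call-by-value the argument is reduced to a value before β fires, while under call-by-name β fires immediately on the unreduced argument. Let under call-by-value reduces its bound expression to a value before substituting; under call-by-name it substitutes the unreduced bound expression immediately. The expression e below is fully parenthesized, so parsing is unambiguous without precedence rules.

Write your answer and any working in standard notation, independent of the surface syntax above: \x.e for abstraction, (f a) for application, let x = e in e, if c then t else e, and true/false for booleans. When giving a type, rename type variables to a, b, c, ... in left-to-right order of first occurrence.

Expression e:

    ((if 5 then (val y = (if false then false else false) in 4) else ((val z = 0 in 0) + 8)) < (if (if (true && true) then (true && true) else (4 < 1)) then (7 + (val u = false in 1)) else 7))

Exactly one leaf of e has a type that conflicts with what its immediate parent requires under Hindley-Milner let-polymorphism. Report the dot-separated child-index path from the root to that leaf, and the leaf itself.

Trace:
  unify Int ~ Bool
  FAIL: mismatch Int ~ Bool

Answer: 0.0 : 5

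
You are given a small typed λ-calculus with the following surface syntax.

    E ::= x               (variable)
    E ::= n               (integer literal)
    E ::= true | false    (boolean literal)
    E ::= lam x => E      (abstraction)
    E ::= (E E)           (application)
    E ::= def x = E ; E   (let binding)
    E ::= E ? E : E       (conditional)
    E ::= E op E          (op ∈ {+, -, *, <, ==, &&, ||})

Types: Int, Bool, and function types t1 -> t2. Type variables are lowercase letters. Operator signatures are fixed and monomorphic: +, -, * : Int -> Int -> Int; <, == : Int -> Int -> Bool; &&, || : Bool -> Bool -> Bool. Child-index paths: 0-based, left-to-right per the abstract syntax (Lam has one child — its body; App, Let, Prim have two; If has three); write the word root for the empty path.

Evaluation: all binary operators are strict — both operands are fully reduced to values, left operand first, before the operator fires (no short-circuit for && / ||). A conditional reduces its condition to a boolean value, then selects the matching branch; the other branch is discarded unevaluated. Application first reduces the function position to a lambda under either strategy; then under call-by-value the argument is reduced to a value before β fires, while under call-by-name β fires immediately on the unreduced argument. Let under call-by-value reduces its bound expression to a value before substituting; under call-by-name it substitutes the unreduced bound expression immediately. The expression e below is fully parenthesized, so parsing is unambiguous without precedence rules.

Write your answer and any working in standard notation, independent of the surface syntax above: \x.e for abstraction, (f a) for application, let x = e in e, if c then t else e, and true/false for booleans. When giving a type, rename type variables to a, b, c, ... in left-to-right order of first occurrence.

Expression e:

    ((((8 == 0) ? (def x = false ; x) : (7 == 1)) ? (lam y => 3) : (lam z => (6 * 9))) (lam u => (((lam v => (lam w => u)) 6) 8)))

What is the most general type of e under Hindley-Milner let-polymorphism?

Derivation:
  unify Int ~ Int
  unify Int ~ Int
  unify Bool ~ Bool
let x : Bool
x : Bool
  unify Int ~ Int
  unify Int ~ Int
  unify Bool ~ Bool
  unify Bool ~ Bool
\y._ : a -> Int
  unify Int ~ Int
  unify Int ~ Int
\z._ : b -> Int
  unify a -> Int ~ b -> Int
  unify a ~ b
  unify Int ~ Int
u : c
\w._ : e -> c
\v._ : d -> e -> c
  unify d -> e -> c ~ Int -> f
  unify d ~ Int
  unify e -> c ~ f
_ _ : e -> c
  unify e -> c ~ Int -> g
  unify e ~ Int
  unify c ~ g
_ _ : g
\u._ : g -> g
  unify b -> Int ~ (g -> g) -> h
  unify b ~ g -> g
  unify Int ~ h
_ _ : Int

Answer: Int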